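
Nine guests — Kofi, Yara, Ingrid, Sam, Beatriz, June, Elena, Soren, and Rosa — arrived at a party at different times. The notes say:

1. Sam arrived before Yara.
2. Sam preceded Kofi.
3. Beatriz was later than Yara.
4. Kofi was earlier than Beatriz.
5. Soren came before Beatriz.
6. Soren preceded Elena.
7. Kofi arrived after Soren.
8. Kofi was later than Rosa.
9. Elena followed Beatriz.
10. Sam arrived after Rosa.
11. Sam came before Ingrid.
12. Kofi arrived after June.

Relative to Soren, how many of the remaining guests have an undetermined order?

Forced after Soren: Beatriz, Elena, and Kofi.
That leaves Ingrid, June, Rosa, Sam, and Yara with no forced order relative to Soren — 5.

5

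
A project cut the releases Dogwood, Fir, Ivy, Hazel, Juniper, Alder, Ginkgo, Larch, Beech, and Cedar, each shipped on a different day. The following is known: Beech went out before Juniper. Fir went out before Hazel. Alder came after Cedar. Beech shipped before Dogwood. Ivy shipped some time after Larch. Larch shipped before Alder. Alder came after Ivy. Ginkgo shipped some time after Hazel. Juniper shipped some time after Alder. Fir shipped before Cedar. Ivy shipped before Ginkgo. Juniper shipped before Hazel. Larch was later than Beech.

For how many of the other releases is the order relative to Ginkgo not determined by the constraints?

1

Forced before Ginkgo: Alder, Beech, Cedar, Fir, Hazel, Ivy, Juniper, and Larch.
That leaves Dogwood with no forced order relative to Ginkgo — 1.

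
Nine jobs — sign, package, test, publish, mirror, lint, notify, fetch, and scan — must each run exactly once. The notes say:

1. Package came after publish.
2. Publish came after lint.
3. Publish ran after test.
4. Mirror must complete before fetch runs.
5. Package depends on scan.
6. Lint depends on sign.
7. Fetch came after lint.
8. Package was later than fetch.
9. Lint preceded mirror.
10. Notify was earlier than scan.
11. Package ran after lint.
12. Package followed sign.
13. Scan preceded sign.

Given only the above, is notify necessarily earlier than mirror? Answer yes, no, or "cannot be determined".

yes

Chain the constraints: notify → scan → sign → lint → mirror. Each link is directly stated, so notify comes before mirror.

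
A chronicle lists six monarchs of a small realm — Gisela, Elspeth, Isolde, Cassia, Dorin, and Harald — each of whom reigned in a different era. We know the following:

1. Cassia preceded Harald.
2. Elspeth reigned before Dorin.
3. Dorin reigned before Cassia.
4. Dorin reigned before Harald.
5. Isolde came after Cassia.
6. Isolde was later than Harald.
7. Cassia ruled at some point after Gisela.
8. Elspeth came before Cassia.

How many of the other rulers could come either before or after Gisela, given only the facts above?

Forced after Gisela: Cassia, Harald, and Isolde.
That leaves Dorin and Elspeth with no forced order relative to Gisela — 2.

2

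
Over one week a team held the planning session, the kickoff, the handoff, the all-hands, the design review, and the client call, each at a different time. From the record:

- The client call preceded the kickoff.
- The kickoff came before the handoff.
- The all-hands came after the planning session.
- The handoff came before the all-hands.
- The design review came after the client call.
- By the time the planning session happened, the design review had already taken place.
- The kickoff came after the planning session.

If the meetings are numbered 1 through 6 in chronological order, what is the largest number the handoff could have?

5

The handoff must come before the all-hands — 1 meeting forced after it.
Everything else can be placed before the handoff in some valid order, so the handoff can sit as late as position 6 − 1 = 5.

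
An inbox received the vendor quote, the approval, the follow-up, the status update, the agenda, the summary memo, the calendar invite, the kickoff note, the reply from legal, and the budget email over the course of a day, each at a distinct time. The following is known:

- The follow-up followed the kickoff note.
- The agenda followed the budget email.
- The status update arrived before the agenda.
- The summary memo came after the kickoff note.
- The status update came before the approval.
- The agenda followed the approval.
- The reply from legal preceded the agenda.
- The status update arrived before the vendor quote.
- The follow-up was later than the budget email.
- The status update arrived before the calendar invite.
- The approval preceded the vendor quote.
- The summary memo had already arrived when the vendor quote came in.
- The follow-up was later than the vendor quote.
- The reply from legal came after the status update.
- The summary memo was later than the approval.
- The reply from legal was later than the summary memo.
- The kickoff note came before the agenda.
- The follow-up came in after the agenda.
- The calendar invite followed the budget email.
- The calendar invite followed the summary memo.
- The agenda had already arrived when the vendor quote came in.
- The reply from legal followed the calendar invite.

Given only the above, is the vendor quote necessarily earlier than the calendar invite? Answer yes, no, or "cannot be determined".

no

Tracing the constraints gives the calendar invite → the reply from legal → the agenda → the vendor quote, so the calendar invite must come before the vendor quote.
That means the vendor quote cannot be before the calendar invite.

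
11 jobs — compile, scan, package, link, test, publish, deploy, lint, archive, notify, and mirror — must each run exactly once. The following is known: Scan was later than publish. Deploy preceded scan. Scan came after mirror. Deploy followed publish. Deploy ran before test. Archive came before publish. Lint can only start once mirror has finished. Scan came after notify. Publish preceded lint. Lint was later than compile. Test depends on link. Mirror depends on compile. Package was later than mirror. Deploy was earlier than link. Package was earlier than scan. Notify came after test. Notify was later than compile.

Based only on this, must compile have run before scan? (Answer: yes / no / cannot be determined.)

Chain the constraints: compile → notify → scan. Each link is directly stated, so compile comes before scan.

yes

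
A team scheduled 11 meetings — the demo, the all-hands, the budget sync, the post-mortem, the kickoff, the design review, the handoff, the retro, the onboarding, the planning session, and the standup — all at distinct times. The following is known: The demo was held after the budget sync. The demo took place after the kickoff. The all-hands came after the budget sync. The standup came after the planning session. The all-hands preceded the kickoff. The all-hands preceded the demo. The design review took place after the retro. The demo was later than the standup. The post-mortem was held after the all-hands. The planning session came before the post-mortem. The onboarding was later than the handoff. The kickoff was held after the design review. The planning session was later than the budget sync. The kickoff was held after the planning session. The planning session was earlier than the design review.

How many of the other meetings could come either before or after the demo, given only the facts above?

Forced before the demo: the all-hands, the budget sync, the design review, the kickoff, the planning session, the retro, and the standup.
That leaves the handoff, the onboarding, and the post-mortem with no forced order relative to the demo — 3.

3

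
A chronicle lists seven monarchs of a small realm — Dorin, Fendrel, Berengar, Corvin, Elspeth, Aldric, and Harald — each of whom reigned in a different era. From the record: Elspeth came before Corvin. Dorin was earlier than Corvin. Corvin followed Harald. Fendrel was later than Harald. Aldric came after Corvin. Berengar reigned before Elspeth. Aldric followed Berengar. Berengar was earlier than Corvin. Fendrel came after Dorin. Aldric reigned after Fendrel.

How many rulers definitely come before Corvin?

4

Directly stated before Corvin: Berengar, Dorin, Elspeth, and Harald.
That's Berengar, Dorin, Elspeth, and Harald — 4 in all.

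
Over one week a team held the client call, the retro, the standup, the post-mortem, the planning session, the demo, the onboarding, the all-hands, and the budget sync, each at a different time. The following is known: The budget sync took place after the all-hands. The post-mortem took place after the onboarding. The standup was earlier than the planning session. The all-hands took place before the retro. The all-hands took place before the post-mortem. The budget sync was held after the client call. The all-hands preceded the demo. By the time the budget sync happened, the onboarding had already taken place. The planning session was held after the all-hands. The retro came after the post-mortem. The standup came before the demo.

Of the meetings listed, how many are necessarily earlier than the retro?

Directly stated before the retro: the all-hands and the post-mortem.
The onboarding reaches the retro via the onboarding → the post-mortem → the retro.
No chain forces the demo (or any of the others) ahead of the retro.
That's the all-hands, the onboarding, and the post-mortem — 3 in all.

3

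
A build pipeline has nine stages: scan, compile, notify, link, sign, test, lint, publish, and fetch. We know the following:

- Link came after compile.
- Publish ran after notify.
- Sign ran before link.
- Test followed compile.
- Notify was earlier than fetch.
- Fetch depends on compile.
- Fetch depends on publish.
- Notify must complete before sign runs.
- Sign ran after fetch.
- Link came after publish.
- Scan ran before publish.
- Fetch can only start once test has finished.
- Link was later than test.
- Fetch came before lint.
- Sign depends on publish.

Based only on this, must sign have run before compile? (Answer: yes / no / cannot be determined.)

Tracing the constraints gives compile → fetch → sign, so compile must come before sign.
That means sign cannot be before compile.

no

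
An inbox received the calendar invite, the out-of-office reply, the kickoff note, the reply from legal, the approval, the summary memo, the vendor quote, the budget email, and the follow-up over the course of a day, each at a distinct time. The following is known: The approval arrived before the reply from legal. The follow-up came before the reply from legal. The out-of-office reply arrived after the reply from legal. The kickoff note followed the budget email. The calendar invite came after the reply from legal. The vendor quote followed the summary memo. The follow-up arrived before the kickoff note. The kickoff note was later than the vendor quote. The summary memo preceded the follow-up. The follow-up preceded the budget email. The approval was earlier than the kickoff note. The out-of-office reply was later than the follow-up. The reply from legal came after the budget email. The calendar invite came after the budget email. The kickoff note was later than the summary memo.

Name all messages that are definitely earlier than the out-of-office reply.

the approval, the budget email, the follow-up, the reply from legal, the summary memo

Directly stated before the out-of-office reply: the follow-up and the reply from legal.
The approval reaches the out-of-office reply via the approval → the reply from legal → the out-of-office reply.
The budget email reaches the out-of-office reply via the budget email → the reply from legal → the out-of-office reply.
The summary memo reaches the out-of-office reply via the summary memo → the follow-up → the out-of-office reply.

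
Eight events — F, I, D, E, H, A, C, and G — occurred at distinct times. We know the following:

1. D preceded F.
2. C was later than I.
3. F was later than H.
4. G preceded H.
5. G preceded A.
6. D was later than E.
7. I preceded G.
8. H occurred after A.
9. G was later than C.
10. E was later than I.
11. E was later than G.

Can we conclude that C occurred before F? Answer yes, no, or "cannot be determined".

yes

Chain the constraints: C → G → H → F. Each link is directly stated, so C comes before F.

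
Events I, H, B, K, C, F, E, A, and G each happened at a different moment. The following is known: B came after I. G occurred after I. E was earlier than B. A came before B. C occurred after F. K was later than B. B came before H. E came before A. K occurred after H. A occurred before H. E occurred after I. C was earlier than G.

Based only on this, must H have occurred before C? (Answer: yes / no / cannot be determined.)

cannot be determined

No chain of stated constraints runs from H to C, and none runs from C to H either.
So the relative order of H and C is not fixed by the given facts.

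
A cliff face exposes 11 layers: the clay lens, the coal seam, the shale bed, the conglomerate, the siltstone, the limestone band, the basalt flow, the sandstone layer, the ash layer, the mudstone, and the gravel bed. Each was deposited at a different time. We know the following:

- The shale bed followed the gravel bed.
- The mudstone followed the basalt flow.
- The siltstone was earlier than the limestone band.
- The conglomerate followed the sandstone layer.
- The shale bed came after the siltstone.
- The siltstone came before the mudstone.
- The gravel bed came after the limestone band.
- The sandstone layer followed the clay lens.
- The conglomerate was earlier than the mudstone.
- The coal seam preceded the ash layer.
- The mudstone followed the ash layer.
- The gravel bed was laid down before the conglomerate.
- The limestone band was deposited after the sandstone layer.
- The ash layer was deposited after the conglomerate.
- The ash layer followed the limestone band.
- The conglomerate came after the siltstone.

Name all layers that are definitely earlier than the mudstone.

the ash layer, the basalt flow, the clay lens, the coal seam, the conglomerate, the gravel bed, the limestone band, the sandstone layer, the siltstone

Directly stated before the mudstone: the ash layer, the basalt flow, the conglomerate, and the siltstone.
The clay lens reaches the mudstone via the clay lens → the sandstone layer → the conglomerate → the mudstone.
The coal seam reaches the mudstone via the coal seam → the ash layer → the mudstone.
The gravel bed reaches the mudstone via the gravel bed → the conglomerate → the mudstone.
Likewise the limestone band and the sandstone layer each reach the mudstone by chaining the stated constraints.
No chain forces the shale bed ahead of the mudstone.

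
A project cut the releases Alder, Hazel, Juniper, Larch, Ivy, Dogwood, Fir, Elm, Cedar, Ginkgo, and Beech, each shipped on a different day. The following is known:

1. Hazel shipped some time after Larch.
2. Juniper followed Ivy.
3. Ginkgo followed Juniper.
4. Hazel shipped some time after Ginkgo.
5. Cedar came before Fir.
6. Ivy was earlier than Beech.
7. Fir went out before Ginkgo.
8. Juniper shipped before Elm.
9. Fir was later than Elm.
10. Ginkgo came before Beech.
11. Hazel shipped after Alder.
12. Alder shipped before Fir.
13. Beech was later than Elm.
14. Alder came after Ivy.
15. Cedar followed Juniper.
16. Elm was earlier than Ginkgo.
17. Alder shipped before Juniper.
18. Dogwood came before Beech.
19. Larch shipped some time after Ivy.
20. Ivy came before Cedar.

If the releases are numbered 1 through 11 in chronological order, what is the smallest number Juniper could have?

Alder and Ivy must both come before Juniper — 2 forced predecessors.
Nothing else is forced ahead of Juniper, so its earliest slot is position 2 + 1 = 3.

3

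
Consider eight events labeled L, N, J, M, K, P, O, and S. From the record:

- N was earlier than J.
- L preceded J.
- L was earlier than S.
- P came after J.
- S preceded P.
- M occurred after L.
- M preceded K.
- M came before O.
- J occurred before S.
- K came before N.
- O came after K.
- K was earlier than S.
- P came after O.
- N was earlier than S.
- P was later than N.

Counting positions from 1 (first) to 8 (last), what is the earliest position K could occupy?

3

L and M must both come before K — 2 forced predecessors.
Nothing else is forced ahead of K, so its earliest slot is position 2 + 1 = 3.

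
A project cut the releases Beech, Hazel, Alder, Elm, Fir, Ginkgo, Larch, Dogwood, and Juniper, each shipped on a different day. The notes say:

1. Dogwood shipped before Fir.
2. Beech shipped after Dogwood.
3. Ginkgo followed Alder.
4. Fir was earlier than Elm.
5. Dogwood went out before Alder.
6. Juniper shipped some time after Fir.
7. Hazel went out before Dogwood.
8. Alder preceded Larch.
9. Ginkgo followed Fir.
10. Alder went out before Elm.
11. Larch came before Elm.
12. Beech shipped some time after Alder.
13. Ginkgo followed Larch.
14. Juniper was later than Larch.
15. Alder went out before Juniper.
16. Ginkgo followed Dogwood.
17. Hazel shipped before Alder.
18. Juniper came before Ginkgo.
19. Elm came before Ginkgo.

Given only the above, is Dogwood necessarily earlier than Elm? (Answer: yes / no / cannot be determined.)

Chain the constraints: Dogwood → Fir → Elm. Each link is directly stated, so Dogwood comes before Elm.

yes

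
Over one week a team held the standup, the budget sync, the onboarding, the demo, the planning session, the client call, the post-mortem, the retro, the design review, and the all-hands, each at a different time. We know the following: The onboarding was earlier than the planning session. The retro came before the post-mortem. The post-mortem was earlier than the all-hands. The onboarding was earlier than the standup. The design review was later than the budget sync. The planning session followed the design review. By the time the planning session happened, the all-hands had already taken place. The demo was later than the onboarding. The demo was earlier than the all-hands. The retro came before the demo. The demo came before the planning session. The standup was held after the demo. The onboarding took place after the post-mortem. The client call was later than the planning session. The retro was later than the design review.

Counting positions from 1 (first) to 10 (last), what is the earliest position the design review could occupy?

The budget sync must come before the design review — 1 forced predecessor.
Nothing else is forced ahead of the design review, so its earliest slot is position 1 + 1 = 2.

2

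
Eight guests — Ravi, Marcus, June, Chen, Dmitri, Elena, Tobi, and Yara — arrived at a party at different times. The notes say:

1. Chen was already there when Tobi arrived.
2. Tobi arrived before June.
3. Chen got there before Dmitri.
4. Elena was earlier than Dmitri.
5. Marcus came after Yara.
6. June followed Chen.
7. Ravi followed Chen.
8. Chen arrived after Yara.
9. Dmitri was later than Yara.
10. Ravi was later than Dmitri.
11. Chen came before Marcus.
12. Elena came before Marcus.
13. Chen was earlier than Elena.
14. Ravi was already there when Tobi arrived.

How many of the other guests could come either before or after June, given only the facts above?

Forced before June: Chen, Dmitri, Elena, Ravi, Tobi, and Yara.
That leaves Marcus with no forced order relative to June — 1.

1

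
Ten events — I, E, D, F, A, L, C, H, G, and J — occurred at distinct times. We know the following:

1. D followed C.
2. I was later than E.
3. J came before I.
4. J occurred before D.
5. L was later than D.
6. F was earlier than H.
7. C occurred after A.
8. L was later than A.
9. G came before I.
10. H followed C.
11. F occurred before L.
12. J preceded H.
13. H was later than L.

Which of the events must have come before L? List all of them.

A, C, D, F, J

Directly stated before L: A, D, and F.
C reaches L via C → D → L.
J reaches L via J → D → L.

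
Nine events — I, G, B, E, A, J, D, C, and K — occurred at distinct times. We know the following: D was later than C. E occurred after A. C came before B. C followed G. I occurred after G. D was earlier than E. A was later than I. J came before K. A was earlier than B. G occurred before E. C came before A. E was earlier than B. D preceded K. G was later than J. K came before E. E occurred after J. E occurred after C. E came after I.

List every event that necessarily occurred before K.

Directly stated before K: D and J.
C reaches K via C → D → K.
G reaches K via G → C → D → K.
No chain forces A (or any of the others) ahead of K.

C, D, G, J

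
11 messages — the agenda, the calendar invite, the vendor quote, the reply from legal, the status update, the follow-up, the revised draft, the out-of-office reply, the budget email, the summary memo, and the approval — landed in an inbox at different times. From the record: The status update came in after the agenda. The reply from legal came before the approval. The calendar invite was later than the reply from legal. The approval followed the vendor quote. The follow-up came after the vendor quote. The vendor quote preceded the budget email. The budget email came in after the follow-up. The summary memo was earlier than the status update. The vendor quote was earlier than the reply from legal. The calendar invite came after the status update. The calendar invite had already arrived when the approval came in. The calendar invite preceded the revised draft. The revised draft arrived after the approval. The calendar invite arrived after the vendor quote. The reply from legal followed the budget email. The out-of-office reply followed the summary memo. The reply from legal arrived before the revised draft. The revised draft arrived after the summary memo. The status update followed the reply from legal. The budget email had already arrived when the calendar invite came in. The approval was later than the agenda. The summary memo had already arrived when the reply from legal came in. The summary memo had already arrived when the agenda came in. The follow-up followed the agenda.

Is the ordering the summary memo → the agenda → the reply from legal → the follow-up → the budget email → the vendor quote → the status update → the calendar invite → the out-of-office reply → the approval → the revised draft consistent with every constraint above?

The constraints require the budget email before the reply from legal, but in the proposed sequence the reply from legal appears ahead of the budget email. That one violation is enough.

no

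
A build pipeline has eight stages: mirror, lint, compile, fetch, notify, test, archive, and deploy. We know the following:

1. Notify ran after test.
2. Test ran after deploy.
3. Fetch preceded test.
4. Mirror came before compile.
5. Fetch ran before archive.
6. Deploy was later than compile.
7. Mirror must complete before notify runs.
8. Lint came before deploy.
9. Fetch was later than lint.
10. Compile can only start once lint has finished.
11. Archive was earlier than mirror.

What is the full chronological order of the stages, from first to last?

The constraints fix every adjacent pair, so only one ordering works:
lint → fetch → archive → mirror → compile → deploy → test → notify.

lint, fetch, archive, mirror, compile, deploy, test, notify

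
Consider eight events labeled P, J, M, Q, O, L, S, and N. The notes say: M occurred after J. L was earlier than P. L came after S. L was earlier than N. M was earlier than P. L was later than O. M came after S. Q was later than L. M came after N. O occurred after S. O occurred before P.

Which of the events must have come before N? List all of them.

Directly stated before N: L.
O reaches N via O → L → N.
S reaches N via S → L → N.
No chain forces M (or any of the others) ahead of N.

L, O, S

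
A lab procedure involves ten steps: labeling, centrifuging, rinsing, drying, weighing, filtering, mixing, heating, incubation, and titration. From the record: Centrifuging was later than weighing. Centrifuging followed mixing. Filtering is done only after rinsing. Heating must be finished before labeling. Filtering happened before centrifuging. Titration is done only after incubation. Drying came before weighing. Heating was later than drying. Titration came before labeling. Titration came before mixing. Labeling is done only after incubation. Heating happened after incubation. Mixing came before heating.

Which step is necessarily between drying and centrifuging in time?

weighing

Tracing the constraints gives drying → weighing → centrifuging, so weighing sits after drying and before centrifuging.
No other step is forced both after drying and before centrifuging.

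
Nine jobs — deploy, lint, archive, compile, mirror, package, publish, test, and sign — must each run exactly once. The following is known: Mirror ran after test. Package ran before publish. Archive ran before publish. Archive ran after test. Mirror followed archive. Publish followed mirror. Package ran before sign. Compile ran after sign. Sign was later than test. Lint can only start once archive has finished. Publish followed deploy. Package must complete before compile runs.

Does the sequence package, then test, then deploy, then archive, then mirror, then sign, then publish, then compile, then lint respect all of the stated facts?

yes

Check each stated constraint against the proposed order — e.g. package is ahead of publish; package is ahead of compile. Every pair is in the required order; nothing is violated.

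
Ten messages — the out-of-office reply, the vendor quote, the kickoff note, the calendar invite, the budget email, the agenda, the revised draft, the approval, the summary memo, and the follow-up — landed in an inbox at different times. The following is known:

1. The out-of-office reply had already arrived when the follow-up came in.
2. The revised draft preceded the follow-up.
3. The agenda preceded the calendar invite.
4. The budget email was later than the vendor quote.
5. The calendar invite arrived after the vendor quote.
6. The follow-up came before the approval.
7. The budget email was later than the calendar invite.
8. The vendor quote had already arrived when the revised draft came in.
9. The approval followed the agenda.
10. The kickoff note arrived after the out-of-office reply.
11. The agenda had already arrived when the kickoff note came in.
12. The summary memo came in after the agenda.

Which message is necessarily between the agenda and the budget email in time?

Tracing the constraints gives the agenda → the calendar invite → the budget email, so the calendar invite sits after the agenda and before the budget email.
No other message is forced both after the agenda and before the budget email.

the calendar invite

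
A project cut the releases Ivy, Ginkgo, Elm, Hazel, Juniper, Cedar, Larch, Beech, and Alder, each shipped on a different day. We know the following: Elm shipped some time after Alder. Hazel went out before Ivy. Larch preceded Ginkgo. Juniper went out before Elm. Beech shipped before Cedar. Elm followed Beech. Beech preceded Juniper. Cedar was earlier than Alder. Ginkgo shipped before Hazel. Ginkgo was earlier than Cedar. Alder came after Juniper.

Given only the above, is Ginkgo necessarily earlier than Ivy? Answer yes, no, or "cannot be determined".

Chain the constraints: Ginkgo → Hazel → Ivy. Each link is directly stated, so Ginkgo comes before Ivy.

yes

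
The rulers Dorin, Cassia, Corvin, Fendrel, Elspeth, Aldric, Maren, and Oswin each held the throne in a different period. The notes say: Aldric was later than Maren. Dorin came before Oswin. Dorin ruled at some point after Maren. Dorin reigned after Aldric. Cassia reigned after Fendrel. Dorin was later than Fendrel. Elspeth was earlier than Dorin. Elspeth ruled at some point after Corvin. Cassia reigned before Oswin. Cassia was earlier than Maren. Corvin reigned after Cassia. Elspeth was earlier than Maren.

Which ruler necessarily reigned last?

Every other ruler has a chain of constraints placing them before Oswin, so Oswin is last.

Oswin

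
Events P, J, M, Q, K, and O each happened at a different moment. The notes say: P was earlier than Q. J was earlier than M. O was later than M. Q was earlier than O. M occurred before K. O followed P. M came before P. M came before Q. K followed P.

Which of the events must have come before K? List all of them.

J, M, P

Directly stated before K: M and P.
J reaches K via J → M → K.
No chain forces O (or any of the others) ahead of K.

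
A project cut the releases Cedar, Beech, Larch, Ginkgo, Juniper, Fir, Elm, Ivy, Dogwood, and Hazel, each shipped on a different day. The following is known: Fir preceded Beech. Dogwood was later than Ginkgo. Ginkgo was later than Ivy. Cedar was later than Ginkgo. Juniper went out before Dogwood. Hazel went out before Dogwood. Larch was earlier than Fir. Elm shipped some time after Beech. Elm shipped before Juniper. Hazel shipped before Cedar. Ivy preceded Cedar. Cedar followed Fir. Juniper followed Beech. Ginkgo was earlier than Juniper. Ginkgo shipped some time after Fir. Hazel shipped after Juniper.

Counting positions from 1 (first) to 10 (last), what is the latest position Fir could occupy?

Fir must come before Beech, Cedar, Dogwood, Elm, Ginkgo, Hazel, and Juniper — 7 releases forced after it.
Everything else can be placed before Fir in some valid order, so Fir can sit as late as position 10 − 7 = 3.

3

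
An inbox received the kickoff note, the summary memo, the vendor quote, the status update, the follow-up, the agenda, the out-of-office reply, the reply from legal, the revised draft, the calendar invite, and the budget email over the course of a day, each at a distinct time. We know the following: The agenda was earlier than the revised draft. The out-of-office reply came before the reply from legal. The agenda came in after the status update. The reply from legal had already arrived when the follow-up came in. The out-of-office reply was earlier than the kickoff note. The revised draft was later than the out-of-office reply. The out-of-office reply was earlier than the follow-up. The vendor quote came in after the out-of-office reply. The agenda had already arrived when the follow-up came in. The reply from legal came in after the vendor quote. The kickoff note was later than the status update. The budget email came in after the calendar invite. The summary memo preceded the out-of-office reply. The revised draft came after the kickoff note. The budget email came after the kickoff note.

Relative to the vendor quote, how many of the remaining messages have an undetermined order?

6

Forced before the vendor quote: the out-of-office reply and the summary memo; forced after the vendor quote: the follow-up and the reply from legal.
That leaves the agenda, the budget email, the calendar invite, the kickoff note, the revised draft, and the status update with no forced order relative to the vendor quote — 6.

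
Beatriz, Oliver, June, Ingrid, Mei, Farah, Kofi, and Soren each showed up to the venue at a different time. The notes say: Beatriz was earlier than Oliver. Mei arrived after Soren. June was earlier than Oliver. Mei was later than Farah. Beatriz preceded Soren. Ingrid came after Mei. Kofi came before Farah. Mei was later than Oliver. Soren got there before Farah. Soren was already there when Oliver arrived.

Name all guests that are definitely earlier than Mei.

Directly stated before Mei: Farah, Oliver, and Soren.
Beatriz reaches Mei via Beatriz → Oliver → Mei.
June reaches Mei via June → Oliver → Mei.
Kofi reaches Mei via Kofi → Farah → Mei.
No chain forces Ingrid ahead of Mei.

Beatriz, Farah, June, Kofi, Oliver, Soren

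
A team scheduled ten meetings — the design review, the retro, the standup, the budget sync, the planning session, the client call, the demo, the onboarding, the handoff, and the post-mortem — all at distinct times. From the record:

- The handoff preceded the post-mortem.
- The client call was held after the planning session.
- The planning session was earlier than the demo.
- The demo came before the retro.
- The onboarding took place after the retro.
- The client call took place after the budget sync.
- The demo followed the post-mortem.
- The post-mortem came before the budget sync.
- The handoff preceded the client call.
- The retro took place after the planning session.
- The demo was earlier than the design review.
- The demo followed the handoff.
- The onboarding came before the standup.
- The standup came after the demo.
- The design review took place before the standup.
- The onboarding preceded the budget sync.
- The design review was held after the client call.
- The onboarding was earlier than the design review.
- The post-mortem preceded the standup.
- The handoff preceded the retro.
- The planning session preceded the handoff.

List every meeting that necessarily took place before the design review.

Directly stated before the design review: the client call, the demo, and the onboarding.
The budget sync reaches the design review via the budget sync → the client call → the design review.
The handoff reaches the design review via the handoff → the client call → the design review.
The planning session reaches the design review via the planning session → the client call → the design review.
Likewise the post-mortem and the retro each reach the design review by chaining the stated constraints.
No chain forces the standup ahead of the design review.

the budget sync, the client call, the demo, the handoff, the onboarding, the planning session, the post-mortem, the retro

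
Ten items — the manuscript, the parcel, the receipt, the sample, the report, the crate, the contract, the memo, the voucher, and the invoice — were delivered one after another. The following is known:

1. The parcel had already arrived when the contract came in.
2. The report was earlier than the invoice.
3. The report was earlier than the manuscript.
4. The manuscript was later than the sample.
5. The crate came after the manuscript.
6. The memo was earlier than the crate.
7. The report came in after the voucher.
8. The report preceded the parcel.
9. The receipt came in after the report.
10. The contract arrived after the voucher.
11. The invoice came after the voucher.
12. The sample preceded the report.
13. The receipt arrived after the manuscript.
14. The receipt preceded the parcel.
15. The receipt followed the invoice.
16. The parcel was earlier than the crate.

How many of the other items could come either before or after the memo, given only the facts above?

8

Forced after the memo: the crate.
That leaves the contract, the invoice, the manuscript, the parcel, the receipt, the report, the sample, and the voucher with no forced order relative to the memo — 8.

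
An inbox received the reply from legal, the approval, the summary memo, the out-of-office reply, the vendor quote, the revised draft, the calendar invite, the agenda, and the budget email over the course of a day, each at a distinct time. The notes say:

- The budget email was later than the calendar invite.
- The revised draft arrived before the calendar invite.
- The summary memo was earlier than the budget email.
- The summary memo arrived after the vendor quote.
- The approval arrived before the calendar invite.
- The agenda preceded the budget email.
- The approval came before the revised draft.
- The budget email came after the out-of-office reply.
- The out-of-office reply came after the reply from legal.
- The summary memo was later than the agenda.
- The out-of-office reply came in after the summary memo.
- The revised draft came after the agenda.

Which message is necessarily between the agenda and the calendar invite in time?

the revised draft

Tracing the constraints gives the agenda → the revised draft → the calendar invite, so the revised draft sits after the agenda and before the calendar invite.
No other message is forced both after the agenda and before the calendar invite.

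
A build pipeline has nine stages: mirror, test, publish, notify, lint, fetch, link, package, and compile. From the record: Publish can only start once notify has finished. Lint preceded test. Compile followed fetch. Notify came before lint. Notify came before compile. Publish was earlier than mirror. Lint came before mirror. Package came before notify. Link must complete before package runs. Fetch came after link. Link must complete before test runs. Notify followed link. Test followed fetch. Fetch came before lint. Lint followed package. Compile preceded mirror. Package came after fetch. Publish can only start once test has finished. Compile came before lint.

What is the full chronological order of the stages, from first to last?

The constraints fix every adjacent pair, so only one ordering works:
link → fetch → package → notify → compile → lint → test → publish → mirror.

link, fetch, package, notify, compile, lint, test, publish, mirror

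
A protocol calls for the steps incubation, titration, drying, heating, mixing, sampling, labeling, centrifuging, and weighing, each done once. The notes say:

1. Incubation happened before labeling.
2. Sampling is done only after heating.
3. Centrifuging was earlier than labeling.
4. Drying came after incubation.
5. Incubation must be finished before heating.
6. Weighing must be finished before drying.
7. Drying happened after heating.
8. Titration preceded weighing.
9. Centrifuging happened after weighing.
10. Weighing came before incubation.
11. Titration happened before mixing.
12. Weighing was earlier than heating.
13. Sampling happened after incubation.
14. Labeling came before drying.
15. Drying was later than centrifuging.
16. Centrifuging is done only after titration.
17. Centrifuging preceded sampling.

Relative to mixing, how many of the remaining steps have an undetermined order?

7

Forced before mixing: titration.
That leaves centrifuging, drying, heating, incubation, labeling, sampling, and weighing with no forced order relative to mixing — 7.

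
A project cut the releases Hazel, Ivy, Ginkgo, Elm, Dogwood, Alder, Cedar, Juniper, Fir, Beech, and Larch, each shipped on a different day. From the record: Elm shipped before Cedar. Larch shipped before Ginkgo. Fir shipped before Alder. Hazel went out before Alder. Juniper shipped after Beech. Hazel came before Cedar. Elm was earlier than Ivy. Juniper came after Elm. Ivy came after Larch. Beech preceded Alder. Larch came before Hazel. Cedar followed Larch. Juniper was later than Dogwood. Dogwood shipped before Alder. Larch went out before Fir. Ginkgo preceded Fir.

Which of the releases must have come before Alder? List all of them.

Beech, Dogwood, Fir, Ginkgo, Hazel, Larch

Directly stated before Alder: Beech, Dogwood, Fir, and Hazel.
Ginkgo reaches Alder via Ginkgo → Fir → Alder.
Larch reaches Alder via Larch → Hazel → Alder.
No chain forces Elm (or any of the others) ahead of Alder.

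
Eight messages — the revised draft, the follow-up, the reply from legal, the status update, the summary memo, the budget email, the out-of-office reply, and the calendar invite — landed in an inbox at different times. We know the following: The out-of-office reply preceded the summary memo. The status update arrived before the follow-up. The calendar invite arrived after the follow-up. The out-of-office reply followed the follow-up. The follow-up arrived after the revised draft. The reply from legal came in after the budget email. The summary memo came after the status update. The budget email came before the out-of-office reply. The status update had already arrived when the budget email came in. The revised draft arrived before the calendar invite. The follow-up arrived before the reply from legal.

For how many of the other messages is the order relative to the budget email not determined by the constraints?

3

Forced before the budget email: the status update; forced after the budget email: the out-of-office reply, the reply from legal, and the summary memo.
That leaves the calendar invite, the follow-up, and the revised draft with no forced order relative to the budget email — 3.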